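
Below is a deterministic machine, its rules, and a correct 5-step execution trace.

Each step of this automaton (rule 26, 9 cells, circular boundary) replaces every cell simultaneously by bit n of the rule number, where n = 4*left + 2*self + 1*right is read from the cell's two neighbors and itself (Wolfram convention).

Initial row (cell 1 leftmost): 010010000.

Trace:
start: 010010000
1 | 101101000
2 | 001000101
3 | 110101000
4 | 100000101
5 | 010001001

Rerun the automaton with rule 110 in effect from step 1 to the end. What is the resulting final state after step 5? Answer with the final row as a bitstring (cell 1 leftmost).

(re-executing steps 1..5 under rule 110; state before step 1: 010010000)
1 | 110110000
2 | 111110001
3 | 000010011
4 | 000110111
5 | 001111101

001111101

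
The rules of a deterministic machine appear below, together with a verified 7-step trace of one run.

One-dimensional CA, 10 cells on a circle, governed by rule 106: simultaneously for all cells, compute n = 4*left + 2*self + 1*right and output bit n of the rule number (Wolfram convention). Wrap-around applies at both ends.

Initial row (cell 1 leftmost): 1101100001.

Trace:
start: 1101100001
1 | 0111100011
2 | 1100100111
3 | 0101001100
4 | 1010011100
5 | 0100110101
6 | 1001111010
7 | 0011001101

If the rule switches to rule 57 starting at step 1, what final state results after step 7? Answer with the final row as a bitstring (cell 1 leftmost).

1010101010

(re-executing steps 1..7 under rule 57; state before step 1: 1101100001)
1 | 0011011101
2 | 1010110010
3 | 0101101001
4 | 1011010100
5 | 0110101010
6 | 0101010101
7 | 1010101010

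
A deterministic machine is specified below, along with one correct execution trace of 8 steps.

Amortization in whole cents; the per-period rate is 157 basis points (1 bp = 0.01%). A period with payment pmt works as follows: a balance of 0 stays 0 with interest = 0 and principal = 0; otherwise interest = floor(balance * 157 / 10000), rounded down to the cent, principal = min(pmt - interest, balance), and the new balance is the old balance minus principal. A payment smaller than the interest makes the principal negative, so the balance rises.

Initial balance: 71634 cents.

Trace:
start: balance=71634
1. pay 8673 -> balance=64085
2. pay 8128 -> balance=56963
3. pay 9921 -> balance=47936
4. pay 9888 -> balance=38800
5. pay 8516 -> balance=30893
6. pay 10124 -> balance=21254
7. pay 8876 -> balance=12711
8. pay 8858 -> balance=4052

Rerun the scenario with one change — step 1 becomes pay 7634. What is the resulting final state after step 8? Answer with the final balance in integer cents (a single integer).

5210

(re-executing from step 1 with the substitution; state before step 1: balance=71634)
1. pay 7634 -> balance=65124
2. pay 8128 -> balance=58018
3. pay 9921 -> balance=49007
4. pay 9888 -> balance=39888
5. pay 8516 -> balance=31998
6. pay 10124 -> balance=22376
7. pay 8876 -> balance=13851
8. pay 8858 -> balance=5210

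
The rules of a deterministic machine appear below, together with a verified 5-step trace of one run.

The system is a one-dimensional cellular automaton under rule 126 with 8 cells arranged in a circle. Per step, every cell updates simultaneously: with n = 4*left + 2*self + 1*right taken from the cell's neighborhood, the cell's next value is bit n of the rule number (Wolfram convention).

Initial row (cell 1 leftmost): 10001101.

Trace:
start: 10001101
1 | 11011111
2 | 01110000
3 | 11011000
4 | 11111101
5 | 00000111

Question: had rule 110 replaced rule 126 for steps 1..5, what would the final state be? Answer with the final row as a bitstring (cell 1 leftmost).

(re-executing steps 1..5 under rule 110; state before step 1: 10001101)
1 | 10011111
2 | 10110000
3 | 11110001
4 | 00010011
5 | 00110111

00110111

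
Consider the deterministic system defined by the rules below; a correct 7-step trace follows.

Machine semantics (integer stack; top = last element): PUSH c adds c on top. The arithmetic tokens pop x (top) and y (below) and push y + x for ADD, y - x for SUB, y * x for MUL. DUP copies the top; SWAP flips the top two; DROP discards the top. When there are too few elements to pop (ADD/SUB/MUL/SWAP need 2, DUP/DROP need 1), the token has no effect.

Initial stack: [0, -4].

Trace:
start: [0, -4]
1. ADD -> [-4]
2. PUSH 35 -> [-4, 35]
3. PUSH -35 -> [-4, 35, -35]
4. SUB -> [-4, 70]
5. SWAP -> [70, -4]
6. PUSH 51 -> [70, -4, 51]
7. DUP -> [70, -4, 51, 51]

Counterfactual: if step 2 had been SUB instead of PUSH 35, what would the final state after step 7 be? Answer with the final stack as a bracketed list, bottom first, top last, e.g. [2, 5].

[31, 51, 51]

(re-executing from step 2 with the substitution; state before step 2: [-4])
2. SUB -> [-4]
3. PUSH -35 -> [-4, -35]
4. SUB -> [31]
5. SWAP -> [31]
6. PUSH 51 -> [31, 51]
7. DUP -> [31, 51, 51]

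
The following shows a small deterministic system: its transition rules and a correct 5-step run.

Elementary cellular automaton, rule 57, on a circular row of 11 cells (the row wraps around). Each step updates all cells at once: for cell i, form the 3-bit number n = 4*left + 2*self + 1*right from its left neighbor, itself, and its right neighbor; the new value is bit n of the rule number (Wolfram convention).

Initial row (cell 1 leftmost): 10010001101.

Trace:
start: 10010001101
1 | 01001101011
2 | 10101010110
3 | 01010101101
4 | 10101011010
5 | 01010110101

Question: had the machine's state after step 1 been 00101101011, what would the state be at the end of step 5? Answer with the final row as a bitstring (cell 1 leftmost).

01010110101

state after step 1 := 00101101011
2 | 10011010110
3 | 01010101101
4 | 10101011010
5 | 01010110101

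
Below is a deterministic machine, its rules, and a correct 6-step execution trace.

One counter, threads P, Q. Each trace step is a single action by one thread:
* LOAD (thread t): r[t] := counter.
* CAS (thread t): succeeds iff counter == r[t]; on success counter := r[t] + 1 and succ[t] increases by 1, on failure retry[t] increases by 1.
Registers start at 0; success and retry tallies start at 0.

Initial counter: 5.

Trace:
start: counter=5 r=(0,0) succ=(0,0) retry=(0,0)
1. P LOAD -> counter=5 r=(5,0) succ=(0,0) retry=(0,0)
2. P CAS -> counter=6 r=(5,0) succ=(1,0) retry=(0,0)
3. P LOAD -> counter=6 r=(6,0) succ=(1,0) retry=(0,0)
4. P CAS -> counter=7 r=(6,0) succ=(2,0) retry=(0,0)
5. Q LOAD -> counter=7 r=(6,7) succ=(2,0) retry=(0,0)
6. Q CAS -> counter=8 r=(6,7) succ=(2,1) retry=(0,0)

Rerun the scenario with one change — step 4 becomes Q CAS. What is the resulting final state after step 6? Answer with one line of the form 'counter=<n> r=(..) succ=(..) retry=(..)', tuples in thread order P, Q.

counter=7 r=(6,6) succ=(1,1) retry=(0,1)

(re-executing from step 4 with the substitution; state before step 4: counter=6 r=(6,0) succ=(1,0) retry=(0,0))
4. Q CAS -> counter=6 r=(6,0) succ=(1,0) retry=(0,1)
5. Q LOAD -> counter=6 r=(6,6) succ=(1,0) retry=(0,1)
6. Q CAS -> counter=7 r=(6,6) succ=(1,1) retry=(0,1)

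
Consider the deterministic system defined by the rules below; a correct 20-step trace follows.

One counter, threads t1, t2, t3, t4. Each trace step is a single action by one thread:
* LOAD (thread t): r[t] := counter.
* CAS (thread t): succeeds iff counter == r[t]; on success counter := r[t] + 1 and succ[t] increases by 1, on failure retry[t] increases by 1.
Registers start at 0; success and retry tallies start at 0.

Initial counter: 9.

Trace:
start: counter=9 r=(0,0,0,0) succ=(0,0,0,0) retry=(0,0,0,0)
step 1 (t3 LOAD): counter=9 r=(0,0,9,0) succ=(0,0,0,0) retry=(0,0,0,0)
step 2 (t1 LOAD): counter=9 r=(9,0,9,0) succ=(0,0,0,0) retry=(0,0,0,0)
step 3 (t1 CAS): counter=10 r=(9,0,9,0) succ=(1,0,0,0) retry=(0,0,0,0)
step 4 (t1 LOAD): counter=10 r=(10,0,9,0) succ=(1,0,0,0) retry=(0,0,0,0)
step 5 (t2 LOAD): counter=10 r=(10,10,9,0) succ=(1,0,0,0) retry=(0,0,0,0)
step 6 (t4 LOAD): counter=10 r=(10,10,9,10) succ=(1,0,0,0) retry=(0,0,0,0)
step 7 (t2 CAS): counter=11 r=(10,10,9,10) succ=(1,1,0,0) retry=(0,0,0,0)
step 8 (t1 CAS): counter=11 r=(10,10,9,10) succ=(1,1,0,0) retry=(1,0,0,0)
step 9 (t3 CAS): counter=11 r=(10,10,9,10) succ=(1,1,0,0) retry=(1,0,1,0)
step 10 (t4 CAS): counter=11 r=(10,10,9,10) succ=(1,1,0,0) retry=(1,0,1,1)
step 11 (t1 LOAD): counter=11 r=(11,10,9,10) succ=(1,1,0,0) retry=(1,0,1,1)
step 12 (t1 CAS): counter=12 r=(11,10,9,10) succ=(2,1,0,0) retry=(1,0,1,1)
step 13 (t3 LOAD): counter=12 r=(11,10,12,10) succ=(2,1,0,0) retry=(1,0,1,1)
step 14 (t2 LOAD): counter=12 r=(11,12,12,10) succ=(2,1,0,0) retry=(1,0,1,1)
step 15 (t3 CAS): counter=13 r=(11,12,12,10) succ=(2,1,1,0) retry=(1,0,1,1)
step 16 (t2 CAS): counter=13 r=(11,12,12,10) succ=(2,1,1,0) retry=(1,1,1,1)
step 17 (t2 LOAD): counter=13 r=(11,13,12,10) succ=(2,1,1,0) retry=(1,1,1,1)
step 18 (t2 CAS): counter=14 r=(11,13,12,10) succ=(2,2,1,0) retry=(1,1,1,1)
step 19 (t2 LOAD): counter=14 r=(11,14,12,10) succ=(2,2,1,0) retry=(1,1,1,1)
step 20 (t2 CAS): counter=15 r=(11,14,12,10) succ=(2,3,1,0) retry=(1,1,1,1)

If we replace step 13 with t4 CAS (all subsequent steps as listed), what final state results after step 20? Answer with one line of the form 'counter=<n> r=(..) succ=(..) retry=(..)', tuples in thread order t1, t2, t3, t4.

(re-executing from step 13 with the substitution; state before step 13: counter=12 r=(11,10,9,10) succ=(2,1,0,0) retry=(1,0,1,1))
step 13 (t4 CAS): counter=12 r=(11,10,9,10) succ=(2,1,0,0) retry=(1,0,1,2)
step 14 (t2 LOAD): counter=12 r=(11,12,9,10) succ=(2,1,0,0) retry=(1,0,1,2)
step 15 (t3 CAS): counter=12 r=(11,12,9,10) succ=(2,1,0,0) retry=(1,0,2,2)
step 16 (t2 CAS): counter=13 r=(11,12,9,10) succ=(2,2,0,0) retry=(1,0,2,2)
step 17 (t2 LOAD): counter=13 r=(11,13,9,10) succ=(2,2,0,0) retry=(1,0,2,2)
step 18 (t2 CAS): counter=14 r=(11,13,9,10) succ=(2,3,0,0) retry=(1,0,2,2)
step 19 (t2 LOAD): counter=14 r=(11,14,9,10) succ=(2,3,0,0) retry=(1,0,2,2)
step 20 (t2 CAS): counter=15 r=(11,14,9,10) succ=(2,4,0,0) retry=(1,0,2,2)

counter=15 r=(11,14,9,10) succ=(2,4,0,0) retry=(1,0,2,2)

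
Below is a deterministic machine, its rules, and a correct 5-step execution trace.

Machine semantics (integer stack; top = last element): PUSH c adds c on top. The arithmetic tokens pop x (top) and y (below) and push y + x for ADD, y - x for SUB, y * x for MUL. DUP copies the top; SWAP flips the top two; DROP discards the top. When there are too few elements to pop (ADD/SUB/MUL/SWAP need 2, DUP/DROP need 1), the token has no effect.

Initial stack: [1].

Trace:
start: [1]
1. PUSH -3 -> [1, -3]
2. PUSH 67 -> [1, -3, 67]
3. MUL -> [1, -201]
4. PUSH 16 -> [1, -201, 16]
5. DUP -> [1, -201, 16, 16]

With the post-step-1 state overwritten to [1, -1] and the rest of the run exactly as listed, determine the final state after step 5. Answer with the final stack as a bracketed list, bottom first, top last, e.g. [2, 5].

state after step 1 := [1, -1]
2. PUSH 67 -> [1, -1, 67]
3. MUL -> [1, -67]
4. PUSH 16 -> [1, -67, 16]
5. DUP -> [1, -67, 16, 16]

[1, -67, 16, 16]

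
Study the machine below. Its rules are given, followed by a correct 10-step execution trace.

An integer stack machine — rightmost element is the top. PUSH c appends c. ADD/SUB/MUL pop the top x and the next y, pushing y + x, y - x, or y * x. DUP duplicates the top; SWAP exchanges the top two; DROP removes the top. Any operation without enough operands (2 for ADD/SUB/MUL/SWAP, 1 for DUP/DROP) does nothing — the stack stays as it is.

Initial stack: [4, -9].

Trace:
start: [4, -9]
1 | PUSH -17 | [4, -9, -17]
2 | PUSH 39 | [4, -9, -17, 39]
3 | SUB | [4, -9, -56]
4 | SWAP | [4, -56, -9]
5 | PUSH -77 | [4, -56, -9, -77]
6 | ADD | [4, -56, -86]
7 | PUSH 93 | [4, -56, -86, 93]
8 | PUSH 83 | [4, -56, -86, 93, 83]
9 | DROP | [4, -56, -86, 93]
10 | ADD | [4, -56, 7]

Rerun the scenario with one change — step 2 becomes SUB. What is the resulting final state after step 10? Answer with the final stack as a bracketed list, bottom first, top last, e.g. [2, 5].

[12]

(re-executing from step 2 with the substitution; state before step 2: [4, -9, -17])
2 | SUB | [4, 8]
3 | SUB | [-4]
4 | SWAP | [-4]
5 | PUSH -77 | [-4, -77]
6 | ADD | [-81]
7 | PUSH 93 | [-81, 93]
8 | PUSH 83 | [-81, 93, 83]
9 | DROP | [-81, 93]
10 | ADD | [12]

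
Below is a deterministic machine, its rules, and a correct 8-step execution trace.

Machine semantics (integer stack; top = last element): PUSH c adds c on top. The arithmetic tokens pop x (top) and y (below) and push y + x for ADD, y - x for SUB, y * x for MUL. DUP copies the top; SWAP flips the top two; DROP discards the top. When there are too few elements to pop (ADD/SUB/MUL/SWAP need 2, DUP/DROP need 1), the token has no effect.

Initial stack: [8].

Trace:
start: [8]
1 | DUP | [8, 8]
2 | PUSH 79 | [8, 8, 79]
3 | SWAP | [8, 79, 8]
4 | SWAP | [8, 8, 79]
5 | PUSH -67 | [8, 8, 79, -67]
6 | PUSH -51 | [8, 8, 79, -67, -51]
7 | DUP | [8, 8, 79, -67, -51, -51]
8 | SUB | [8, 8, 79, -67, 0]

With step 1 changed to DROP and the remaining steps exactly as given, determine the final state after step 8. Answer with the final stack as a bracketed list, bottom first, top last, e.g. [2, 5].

(re-executing from step 1 with the substitution; state before step 1: [8])
1 | DROP | []
2 | PUSH 79 | [79]
3 | SWAP | [79]
4 | SWAP | [79]
5 | PUSH -67 | [79, -67]
6 | PUSH -51 | [79, -67, -51]
7 | DUP | [79, -67, -51, -51]
8 | SUB | [79, -67, 0]

[79, -67, 0]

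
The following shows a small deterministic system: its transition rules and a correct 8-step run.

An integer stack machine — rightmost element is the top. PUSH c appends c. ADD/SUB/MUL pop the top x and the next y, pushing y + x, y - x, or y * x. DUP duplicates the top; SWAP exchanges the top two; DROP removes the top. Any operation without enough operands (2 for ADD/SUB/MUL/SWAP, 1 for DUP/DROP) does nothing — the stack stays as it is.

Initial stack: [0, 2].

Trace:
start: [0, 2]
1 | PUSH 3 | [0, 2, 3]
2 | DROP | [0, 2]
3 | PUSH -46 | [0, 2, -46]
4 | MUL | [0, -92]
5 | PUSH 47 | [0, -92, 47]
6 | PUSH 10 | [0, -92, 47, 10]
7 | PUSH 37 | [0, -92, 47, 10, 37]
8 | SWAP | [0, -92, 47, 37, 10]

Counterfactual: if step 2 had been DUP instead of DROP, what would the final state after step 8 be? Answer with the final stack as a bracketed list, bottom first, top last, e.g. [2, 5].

(re-executing from step 2 with the substitution; state before step 2: [0, 2, 3])
2 | DUP | [0, 2, 3, 3]
3 | PUSH -46 | [0, 2, 3, 3, -46]
4 | MUL | [0, 2, 3, -138]
5 | PUSH 47 | [0, 2, 3, -138, 47]
6 | PUSH 10 | [0, 2, 3, -138, 47, 10]
7 | PUSH 37 | [0, 2, 3, -138, 47, 10, 37]
8 | SWAP | [0, 2, 3, -138, 47, 37, 10]

[0, 2, 3, -138, 47, 37, 10]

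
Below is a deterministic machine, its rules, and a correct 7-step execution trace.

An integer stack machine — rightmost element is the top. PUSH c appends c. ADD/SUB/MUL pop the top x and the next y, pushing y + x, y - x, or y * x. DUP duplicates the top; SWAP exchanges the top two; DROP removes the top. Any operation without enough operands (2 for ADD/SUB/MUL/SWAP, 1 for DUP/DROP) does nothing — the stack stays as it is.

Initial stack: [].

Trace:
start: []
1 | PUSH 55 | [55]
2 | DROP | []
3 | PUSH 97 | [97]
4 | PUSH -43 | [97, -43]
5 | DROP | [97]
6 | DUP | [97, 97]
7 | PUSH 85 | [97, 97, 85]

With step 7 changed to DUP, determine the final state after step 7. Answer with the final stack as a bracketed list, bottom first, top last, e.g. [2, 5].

(re-executing from step 7 with the substitution; state before step 7: [97, 97])
7 | DUP | [97, 97, 97]

[97, 97, 97]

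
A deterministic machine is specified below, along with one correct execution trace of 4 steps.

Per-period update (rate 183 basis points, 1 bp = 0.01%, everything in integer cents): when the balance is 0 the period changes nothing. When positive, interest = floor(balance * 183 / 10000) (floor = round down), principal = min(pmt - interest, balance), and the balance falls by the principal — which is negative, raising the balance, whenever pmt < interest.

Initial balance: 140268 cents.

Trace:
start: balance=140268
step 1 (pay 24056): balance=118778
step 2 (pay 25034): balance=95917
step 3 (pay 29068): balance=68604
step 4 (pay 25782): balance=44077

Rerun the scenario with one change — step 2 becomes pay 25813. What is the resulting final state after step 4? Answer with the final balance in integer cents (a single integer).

(re-executing from step 2 with the substitution; state before step 2: balance=118778)
step 2 (pay 25813): balance=95138
step 3 (pay 29068): balance=67811
step 4 (pay 25782): balance=43269

43269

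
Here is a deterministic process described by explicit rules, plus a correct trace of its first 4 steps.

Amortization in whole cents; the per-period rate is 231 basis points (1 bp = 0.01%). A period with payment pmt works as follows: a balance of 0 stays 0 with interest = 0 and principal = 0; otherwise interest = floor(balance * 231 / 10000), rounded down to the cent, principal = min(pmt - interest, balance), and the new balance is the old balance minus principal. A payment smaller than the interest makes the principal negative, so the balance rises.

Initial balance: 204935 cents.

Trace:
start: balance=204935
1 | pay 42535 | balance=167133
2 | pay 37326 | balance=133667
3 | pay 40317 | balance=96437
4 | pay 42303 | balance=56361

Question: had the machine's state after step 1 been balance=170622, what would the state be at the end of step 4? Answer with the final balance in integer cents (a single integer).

60099

state after step 1 := balance=170622
2 | pay 37326 | balance=137237
3 | pay 40317 | balance=100090
4 | pay 42303 | balance=60099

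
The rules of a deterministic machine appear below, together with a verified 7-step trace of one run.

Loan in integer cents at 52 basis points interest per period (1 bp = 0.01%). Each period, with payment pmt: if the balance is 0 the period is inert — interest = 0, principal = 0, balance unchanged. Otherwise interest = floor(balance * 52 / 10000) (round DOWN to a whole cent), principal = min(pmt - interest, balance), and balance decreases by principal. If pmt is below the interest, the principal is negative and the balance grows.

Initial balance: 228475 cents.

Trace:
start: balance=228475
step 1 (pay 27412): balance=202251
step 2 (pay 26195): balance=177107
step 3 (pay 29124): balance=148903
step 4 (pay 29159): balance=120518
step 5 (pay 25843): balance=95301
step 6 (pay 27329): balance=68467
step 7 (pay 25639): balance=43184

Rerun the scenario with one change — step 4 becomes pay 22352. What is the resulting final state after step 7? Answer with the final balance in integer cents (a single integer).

(re-executing from step 4 with the substitution; state before step 4: balance=148903)
step 4 (pay 22352): balance=127325
step 5 (pay 25843): balance=102144
step 6 (pay 27329): balance=75346
step 7 (pay 25639): balance=50098

50098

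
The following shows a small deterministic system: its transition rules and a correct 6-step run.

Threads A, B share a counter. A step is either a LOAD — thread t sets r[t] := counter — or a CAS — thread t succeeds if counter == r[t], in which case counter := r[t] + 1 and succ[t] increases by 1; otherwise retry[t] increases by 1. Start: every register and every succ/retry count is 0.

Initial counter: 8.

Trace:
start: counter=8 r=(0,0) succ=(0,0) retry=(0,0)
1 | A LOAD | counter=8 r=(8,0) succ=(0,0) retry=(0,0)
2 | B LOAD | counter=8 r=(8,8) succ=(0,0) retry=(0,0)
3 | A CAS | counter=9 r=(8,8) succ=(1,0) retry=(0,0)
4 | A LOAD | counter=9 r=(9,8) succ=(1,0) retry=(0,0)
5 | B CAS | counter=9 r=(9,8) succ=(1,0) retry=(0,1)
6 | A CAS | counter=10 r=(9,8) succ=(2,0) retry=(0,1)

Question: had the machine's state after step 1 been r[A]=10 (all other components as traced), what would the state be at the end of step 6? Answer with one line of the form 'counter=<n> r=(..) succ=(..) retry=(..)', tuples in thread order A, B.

state after step 1 := counter=8 r=(10,0) succ=(0,0) retry=(0,0)
2 | B LOAD | counter=8 r=(10,8) succ=(0,0) retry=(0,0)
3 | A CAS | counter=8 r=(10,8) succ=(0,0) retry=(1,0)
4 | A LOAD | counter=8 r=(8,8) succ=(0,0) retry=(1,0)
5 | B CAS | counter=9 r=(8,8) succ=(0,1) retry=(1,0)
6 | A CAS | counter=9 r=(8,8) succ=(0,1) retry=(2,0)

counter=9 r=(8,8) succ=(0,1) retry=(2,0)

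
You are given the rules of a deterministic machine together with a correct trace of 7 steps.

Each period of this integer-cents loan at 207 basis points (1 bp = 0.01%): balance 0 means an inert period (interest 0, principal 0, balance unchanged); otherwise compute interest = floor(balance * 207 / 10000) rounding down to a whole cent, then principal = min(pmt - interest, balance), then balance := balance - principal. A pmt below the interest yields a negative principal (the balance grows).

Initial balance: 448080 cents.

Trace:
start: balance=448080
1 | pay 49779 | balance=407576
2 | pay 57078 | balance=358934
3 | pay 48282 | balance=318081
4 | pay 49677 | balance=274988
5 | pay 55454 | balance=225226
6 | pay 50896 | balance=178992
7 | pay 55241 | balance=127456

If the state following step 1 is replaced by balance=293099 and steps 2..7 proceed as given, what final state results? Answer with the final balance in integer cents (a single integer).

state after step 1 := balance=293099
2 | pay 57078 | balance=242088
3 | pay 48282 | balance=198817
4 | pay 49677 | balance=153255
5 | pay 55454 | balance=100973
6 | pay 50896 | balance=52167
7 | pay 55241 | balance=0

0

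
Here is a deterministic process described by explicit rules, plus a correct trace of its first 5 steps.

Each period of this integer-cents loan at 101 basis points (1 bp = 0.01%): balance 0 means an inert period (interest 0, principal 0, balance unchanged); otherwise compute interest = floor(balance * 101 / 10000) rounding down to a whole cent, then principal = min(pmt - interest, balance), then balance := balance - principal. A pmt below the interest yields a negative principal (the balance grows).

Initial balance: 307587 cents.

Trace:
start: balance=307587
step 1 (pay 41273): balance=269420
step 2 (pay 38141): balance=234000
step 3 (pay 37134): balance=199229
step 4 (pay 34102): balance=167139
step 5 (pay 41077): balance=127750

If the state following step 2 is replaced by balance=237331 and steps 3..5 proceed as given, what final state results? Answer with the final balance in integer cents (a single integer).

131183

state after step 2 := balance=237331
step 3 (pay 37134): balance=202594
step 4 (pay 34102): balance=170538
step 5 (pay 41077): balance=131183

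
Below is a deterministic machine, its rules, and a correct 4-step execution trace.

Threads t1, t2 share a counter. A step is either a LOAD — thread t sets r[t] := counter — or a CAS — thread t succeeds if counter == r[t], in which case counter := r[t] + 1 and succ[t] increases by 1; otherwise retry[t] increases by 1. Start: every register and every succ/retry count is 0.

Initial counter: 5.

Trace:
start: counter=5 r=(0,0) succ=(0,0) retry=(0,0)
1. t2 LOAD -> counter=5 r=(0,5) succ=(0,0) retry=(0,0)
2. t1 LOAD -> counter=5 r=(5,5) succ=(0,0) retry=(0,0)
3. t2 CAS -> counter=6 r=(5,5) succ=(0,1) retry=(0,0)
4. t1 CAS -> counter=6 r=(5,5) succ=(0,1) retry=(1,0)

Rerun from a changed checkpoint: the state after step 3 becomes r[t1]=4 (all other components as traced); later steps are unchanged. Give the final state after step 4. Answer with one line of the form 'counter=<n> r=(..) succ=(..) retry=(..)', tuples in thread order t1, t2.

counter=6 r=(4,5) succ=(0,1) retry=(1,0)

state after step 3 := counter=6 r=(4,5) succ=(0,1) retry=(0,0)
4. t1 CAS -> counter=6 r=(4,5) succ=(0,1) retry=(1,0)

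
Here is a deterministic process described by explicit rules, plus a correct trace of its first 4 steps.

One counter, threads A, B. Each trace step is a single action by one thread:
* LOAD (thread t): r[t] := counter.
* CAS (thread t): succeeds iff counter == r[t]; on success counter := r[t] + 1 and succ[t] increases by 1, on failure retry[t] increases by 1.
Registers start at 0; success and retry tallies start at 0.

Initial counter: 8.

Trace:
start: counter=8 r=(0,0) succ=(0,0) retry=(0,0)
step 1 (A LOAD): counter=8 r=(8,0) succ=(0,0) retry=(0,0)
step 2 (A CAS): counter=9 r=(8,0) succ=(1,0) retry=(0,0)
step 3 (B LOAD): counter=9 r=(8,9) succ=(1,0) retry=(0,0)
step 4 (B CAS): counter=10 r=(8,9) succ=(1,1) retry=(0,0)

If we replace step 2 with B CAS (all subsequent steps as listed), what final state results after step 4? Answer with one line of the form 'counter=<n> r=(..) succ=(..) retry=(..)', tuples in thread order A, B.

(re-executing from step 2 with the substitution; state before step 2: counter=8 r=(8,0) succ=(0,0) retry=(0,0))
step 2 (B CAS): counter=8 r=(8,0) succ=(0,0) retry=(0,1)
step 3 (B LOAD): counter=8 r=(8,8) succ=(0,0) retry=(0,1)
step 4 (B CAS): counter=9 r=(8,8) succ=(0,1) retry=(0,1)

counter=9 r=(8,8) succ=(0,1) retry=(0,1)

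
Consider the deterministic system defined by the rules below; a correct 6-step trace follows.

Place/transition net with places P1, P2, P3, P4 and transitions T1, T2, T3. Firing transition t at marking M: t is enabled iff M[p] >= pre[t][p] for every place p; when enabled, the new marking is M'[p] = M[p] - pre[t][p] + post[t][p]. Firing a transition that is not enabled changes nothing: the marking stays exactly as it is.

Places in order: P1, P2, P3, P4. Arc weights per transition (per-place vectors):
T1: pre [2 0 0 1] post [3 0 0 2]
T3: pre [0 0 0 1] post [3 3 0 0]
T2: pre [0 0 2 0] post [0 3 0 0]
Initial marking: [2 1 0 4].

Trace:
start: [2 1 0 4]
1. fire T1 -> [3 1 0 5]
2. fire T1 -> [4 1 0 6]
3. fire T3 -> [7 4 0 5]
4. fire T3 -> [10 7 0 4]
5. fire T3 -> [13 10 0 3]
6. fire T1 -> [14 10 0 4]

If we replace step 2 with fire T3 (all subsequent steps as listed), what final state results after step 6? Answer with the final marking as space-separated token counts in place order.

(re-executing from step 2 with the substitution; state before step 2: [3 1 0 5])
2. fire T3 -> [6 4 0 4]
3. fire T3 -> [9 7 0 3]
4. fire T3 -> [12 10 0 2]
5. fire T3 -> [15 13 0 1]
6. fire T1 -> [16 13 0 2]

16 13 0 2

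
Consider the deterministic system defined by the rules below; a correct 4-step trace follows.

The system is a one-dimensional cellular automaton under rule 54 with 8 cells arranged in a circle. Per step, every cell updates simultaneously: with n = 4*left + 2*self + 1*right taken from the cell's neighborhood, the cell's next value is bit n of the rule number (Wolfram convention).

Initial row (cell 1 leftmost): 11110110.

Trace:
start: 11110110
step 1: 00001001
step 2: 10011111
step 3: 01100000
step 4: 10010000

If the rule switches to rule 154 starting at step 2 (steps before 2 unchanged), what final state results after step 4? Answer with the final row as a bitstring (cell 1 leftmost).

(re-executing steps 2..4 under rule 154; state before step 2: 00001001)
step 2: 10010110
step 3: 01100100
step 4: 11011010

11011010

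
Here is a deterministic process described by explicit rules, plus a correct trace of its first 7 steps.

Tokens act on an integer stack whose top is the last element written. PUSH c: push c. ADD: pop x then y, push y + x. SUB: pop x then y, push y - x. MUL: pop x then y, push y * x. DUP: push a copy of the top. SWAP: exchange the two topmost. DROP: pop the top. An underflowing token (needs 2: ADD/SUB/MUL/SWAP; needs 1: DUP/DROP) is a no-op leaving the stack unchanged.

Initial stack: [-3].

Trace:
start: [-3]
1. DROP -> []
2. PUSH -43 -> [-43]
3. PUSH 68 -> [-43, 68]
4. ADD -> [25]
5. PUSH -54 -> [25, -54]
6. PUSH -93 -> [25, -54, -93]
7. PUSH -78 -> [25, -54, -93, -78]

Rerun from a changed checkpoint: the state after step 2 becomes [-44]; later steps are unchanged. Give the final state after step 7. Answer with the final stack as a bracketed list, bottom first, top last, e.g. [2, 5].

[24, -54, -93, -78]

state after step 2 := [-44]
3. PUSH 68 -> [-44, 68]
4. ADD -> [24]
5. PUSH -54 -> [24, -54]
6. PUSH -93 -> [24, -54, -93]
7. PUSH -78 -> [24, -54, -93, -78]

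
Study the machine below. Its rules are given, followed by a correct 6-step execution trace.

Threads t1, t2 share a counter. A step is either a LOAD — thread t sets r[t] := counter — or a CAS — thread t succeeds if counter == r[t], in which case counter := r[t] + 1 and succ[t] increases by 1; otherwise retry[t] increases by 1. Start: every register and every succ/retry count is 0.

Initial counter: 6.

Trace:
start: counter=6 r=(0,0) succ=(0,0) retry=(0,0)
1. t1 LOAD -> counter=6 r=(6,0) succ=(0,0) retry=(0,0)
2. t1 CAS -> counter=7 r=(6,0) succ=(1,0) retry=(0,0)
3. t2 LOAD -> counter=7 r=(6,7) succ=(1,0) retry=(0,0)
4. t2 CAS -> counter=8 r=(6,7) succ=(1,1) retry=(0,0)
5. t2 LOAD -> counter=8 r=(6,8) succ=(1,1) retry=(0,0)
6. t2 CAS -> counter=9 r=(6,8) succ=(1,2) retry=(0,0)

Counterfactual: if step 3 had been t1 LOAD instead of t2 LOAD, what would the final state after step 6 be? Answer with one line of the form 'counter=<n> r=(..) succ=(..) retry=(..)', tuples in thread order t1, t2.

counter=8 r=(7,7) succ=(1,1) retry=(0,1)

(re-executing from step 3 with the substitution; state before step 3: counter=7 r=(6,0) succ=(1,0) retry=(0,0))
3. t1 LOAD -> counter=7 r=(7,0) succ=(1,0) retry=(0,0)
4. t2 CAS -> counter=7 r=(7,0) succ=(1,0) retry=(0,1)
5. t2 LOAD -> counter=7 r=(7,7) succ=(1,0) retry=(0,1)
6. t2 CAS -> counter=8 r=(7,7) succ=(1,1) retry=(0,1)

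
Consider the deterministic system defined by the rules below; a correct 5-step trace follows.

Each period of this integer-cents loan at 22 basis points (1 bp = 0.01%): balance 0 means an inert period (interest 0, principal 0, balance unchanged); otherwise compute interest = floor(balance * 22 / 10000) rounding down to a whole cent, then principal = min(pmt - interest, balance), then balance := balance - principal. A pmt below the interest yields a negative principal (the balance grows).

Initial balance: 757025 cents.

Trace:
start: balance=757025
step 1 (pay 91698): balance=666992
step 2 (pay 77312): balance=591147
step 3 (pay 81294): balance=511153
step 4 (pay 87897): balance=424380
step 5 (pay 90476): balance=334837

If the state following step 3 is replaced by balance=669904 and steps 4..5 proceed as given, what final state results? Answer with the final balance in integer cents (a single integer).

state after step 3 := balance=669904
step 4 (pay 87897): balance=583480
step 5 (pay 90476): balance=494287

494287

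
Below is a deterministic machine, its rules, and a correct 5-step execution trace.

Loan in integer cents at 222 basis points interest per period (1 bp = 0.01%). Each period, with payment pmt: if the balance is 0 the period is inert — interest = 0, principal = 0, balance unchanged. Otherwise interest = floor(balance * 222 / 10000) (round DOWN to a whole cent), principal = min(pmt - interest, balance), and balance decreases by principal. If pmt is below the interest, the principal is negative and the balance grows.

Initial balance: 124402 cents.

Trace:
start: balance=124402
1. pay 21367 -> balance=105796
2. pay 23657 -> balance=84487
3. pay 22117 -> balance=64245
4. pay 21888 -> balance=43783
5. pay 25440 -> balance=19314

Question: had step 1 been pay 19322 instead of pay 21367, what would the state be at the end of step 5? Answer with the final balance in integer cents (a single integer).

(re-executing from step 1 with the substitution; state before step 1: balance=124402)
1. pay 19322 -> balance=107841
2. pay 23657 -> balance=86578
3. pay 22117 -> balance=66383
4. pay 21888 -> balance=45968
5. pay 25440 -> balance=21548

21548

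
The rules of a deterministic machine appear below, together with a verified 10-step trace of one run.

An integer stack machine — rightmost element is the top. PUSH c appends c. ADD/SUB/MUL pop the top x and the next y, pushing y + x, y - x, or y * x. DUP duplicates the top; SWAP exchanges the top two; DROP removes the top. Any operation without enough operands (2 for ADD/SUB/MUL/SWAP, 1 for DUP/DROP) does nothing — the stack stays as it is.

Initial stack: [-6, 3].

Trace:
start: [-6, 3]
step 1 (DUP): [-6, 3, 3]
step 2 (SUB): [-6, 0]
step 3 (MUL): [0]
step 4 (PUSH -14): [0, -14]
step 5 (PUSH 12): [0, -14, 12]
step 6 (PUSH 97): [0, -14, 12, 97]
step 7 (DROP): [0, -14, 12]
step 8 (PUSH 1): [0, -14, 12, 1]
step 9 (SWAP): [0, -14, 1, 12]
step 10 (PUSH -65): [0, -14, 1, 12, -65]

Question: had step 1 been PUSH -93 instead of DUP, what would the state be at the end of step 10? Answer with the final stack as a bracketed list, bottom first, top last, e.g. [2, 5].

[-576, -14, 1, 12, -65]

(re-executing from step 1 with the substitution; state before step 1: [-6, 3])
step 1 (PUSH -93): [-6, 3, -93]
step 2 (SUB): [-6, 96]
step 3 (MUL): [-576]
step 4 (PUSH -14): [-576, -14]
step 5 (PUSH 12): [-576, -14, 12]
step 6 (PUSH 97): [-576, -14, 12, 97]
step 7 (DROP): [-576, -14, 12]
step 8 (PUSH 1): [-576, -14, 12, 1]
step 9 (SWAP): [-576, -14, 1, 12]
step 10 (PUSH -65): [-576, -14, 1, 12, -65]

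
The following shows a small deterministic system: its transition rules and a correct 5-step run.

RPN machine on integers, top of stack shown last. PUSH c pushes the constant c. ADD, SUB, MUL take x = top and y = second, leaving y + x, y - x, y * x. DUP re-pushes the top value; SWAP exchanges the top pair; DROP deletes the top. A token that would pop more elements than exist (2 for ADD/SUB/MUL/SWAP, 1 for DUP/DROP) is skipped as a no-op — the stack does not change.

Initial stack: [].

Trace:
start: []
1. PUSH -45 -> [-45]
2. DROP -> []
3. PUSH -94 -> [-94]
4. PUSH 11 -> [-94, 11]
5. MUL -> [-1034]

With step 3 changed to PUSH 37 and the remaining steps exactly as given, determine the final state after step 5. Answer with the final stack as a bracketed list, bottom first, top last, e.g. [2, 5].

[407]

(re-executing from step 3 with the substitution; state before step 3: [])
3. PUSH 37 -> [37]
4. PUSH 11 -> [37, 11]
5. MUL -> [407]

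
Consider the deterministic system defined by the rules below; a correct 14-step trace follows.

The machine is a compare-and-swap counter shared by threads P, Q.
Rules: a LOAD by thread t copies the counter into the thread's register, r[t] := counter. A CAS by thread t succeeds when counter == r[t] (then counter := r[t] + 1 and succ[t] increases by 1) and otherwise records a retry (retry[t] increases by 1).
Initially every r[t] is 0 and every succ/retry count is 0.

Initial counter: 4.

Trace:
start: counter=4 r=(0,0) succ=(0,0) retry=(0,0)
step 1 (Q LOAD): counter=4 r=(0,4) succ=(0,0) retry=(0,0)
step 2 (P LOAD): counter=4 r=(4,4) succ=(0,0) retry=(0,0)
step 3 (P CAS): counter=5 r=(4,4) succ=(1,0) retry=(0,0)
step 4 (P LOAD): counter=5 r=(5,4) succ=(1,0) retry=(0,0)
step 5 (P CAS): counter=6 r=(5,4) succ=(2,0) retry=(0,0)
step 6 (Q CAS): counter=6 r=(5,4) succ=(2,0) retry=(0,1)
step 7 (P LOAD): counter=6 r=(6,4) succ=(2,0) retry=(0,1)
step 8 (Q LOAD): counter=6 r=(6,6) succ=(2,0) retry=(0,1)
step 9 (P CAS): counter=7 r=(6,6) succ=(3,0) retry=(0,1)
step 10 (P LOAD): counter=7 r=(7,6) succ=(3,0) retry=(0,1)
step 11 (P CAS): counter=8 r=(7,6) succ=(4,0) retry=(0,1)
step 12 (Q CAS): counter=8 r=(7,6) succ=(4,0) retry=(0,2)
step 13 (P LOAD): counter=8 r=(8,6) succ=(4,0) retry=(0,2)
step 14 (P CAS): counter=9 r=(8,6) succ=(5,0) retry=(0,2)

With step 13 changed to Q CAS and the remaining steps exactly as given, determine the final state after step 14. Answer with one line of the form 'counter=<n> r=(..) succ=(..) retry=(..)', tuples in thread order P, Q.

counter=8 r=(7,6) succ=(4,0) retry=(1,3)

(re-executing from step 13 with the substitution; state before step 13: counter=8 r=(7,6) succ=(4,0) retry=(0,2))
step 13 (Q CAS): counter=8 r=(7,6) succ=(4,0) retry=(0,3)
step 14 (P CAS): counter=8 r=(7,6) succ=(4,0) retry=(1,3)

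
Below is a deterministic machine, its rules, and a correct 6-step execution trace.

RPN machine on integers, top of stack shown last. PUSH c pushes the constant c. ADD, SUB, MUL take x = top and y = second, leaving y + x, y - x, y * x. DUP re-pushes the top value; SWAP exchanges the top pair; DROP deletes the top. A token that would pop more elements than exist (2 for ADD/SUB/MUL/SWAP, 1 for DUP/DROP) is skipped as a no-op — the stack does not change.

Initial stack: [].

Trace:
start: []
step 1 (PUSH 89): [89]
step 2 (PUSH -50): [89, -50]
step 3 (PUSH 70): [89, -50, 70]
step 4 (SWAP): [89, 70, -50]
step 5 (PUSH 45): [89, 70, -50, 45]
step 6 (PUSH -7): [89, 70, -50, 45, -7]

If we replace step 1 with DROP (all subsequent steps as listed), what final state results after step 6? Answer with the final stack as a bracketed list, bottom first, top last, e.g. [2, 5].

(re-executing from step 1 with the substitution; state before step 1: [])
step 1 (DROP): []
step 2 (PUSH -50): [-50]
step 3 (PUSH 70): [-50, 70]
step 4 (SWAP): [70, -50]
step 5 (PUSH 45): [70, -50, 45]
step 6 (PUSH -7): [70, -50, 45, -7]

[70, -50, 45, -7]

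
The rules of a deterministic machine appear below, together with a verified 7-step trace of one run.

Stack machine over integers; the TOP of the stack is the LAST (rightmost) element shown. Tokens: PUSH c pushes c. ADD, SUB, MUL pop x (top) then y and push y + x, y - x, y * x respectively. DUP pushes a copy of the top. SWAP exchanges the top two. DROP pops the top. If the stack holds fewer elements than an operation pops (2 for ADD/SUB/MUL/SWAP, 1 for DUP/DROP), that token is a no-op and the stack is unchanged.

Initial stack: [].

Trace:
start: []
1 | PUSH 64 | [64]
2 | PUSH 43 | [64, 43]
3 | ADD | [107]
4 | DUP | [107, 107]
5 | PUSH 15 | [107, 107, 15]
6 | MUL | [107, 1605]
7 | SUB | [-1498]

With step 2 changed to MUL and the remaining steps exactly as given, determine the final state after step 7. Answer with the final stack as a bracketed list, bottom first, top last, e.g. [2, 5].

(re-executing from step 2 with the substitution; state before step 2: [64])
2 | MUL | [64]
3 | ADD | [64]
4 | DUP | [64, 64]
5 | PUSH 15 | [64, 64, 15]
6 | MUL | [64, 960]
7 | SUB | [-896]

[-896]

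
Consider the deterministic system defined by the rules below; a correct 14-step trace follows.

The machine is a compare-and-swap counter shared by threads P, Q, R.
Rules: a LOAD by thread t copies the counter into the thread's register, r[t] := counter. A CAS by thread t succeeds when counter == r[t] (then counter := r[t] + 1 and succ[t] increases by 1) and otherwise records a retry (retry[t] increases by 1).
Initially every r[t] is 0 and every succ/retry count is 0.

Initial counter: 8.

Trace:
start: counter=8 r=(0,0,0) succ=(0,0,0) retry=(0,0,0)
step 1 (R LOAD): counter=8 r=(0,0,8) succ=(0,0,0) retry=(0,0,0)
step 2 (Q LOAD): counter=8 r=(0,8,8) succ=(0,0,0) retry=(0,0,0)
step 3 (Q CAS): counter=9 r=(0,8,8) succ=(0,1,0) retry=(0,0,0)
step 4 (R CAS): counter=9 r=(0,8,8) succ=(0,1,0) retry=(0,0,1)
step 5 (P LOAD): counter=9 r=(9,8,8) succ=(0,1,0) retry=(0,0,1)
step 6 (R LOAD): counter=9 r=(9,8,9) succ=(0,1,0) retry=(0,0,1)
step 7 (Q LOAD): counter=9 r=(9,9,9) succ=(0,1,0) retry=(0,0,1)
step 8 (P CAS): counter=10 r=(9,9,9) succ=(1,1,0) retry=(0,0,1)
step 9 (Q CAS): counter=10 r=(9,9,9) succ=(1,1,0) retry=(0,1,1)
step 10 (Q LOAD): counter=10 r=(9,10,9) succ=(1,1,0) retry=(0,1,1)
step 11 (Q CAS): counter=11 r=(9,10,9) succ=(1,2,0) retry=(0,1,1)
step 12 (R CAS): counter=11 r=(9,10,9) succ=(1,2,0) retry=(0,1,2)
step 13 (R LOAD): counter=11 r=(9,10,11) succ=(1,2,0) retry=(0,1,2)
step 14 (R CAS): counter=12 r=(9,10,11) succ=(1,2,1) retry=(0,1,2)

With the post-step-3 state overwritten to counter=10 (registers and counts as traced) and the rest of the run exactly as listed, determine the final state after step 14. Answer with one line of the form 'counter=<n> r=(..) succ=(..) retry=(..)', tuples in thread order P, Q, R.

state after step 3 := counter=10 r=(0,8,8) succ=(0,1,0) retry=(0,0,0)
step 4 (R CAS): counter=10 r=(0,8,8) succ=(0,1,0) retry=(0,0,1)
step 5 (P LOAD): counter=10 r=(10,8,8) succ=(0,1,0) retry=(0,0,1)
step 6 (R LOAD): counter=10 r=(10,8,10) succ=(0,1,0) retry=(0,0,1)
step 7 (Q LOAD): counter=10 r=(10,10,10) succ=(0,1,0) retry=(0,0,1)
step 8 (P CAS): counter=11 r=(10,10,10) succ=(1,1,0) retry=(0,0,1)
step 9 (Q CAS): counter=11 r=(10,10,10) succ=(1,1,0) retry=(0,1,1)
step 10 (Q LOAD): counter=11 r=(10,11,10) succ=(1,1,0) retry=(0,1,1)
step 11 (Q CAS): counter=12 r=(10,11,10) succ=(1,2,0) retry=(0,1,1)
step 12 (R CAS): counter=12 r=(10,11,10) succ=(1,2,0) retry=(0,1,2)
step 13 (R LOAD): counter=12 r=(10,11,12) succ=(1,2,0) retry=(0,1,2)
step 14 (R CAS): counter=13 r=(10,11,12) succ=(1,2,1) retry=(0,1,2)

counter=13 r=(10,11,12) succ=(1,2,1) retry=(0,1,2)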